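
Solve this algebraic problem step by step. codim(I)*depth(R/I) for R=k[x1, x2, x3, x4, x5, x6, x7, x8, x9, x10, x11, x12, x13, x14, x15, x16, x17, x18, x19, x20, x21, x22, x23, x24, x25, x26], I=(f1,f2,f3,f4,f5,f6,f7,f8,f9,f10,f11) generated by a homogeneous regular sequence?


codim=11, depth=dim(R/I)=26-11=15
Product=11*15=165


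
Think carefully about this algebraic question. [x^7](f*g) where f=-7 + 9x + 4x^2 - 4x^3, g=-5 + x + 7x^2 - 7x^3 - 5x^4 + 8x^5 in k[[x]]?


[x^7] = sum a_i*b_j, i+j=7
  4*8=32
  -4*-5=20
Sum=52


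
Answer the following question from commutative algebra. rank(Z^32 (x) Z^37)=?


rank(M(x)N) = rank(M)*rank(N)
32*37 = 1184


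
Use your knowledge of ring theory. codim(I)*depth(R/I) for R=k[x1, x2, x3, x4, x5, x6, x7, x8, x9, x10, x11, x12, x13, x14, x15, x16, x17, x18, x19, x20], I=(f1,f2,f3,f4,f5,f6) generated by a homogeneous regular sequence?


codim=6, depth=dim(R/I)=20-6=14
Product=6*14=84


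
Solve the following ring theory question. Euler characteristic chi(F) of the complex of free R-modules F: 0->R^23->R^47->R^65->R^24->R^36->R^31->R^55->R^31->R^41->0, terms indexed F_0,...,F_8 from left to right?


chi = sum (-1)^i * rank:
(-1)^0*23=23
(-1)^1*47=-47
(-1)^2*65=65
(-1)^3*24=-24
(-1)^4*36=36
(-1)^5*31=-31
(-1)^6*55=55
(-1)^7*31=-31
(-1)^8*41=41
chi=87


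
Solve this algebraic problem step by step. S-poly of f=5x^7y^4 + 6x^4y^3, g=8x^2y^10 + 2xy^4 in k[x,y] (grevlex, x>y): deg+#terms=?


LT(f)=5x^7y^4, LT(g)=8x^2y^10
lcm(LM)=x^7y^10
S(f,g) (scaled by 40 to clear denominators) = 8y^6*f - 5x^5*g = 48x^4y^9 - 10x^6y^4
2 terms, deg 13.
13+2=15


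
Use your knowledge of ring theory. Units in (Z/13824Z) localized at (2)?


Local ring = Z/512Z.
phi(512) = 2^8*(2-1) = 256


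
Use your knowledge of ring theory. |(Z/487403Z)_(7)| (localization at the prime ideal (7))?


7-primary part: 487403=7^5*29
Size=7^5=16807


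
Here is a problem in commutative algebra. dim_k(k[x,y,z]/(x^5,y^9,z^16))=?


Basis: x^iy^jz^k, i<5,j<9,k<16
5*9*16=720


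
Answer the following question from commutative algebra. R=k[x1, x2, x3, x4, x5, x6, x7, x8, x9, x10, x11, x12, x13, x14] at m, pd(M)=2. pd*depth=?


pd+depth=14
depth=14-2=12
pd*depth=2*12=24


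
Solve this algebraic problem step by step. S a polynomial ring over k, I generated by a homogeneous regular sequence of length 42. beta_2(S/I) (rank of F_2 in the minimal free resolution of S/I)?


Regular sequence => Koszul complex is the minimal free resolution.
Syz_1 minimally generated by Koszul relations f_i*e_j - f_j*e_i (i<j): mu(Syz_1) = beta_2 = C(m,2) = m(m-1)/2
m=42
42*41/2 = 861


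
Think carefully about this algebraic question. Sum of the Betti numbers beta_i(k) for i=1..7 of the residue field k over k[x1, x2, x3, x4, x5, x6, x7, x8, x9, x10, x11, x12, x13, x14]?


Koszul resolution: beta_i(k)=C(n,i), n=14
C(14,1)=14, C(14,2)=91, C(14,3)=364, C(14,4)=1001, C(14,5)=2002, C(14,6)=3003, C(14,7)=3432
Sum=9907


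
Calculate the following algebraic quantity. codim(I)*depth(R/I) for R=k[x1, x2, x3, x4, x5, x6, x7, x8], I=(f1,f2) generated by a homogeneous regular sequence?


codim=2, depth=dim(R/I)=8-2=6
Product=2*6=12


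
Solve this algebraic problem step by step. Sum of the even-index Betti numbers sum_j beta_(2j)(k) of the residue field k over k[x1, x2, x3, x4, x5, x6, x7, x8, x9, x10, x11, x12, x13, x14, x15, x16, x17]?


Koszul resolution: beta_i(k)=C(n,i), n=17
sum_even C(17,i) = 2^(n-1) = 2^16 = 65536


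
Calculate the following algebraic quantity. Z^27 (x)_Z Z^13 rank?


rank(M(x)N) = rank(M)*rank(N)
27*13 = 351


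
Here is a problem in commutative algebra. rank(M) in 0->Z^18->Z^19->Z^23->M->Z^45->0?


Alt sum=0:
(-1)^0*18 + (-1)^1*19 + (-1)^2*23 + (-1)^3*? + (-1)^4*45=0
rank(M)=67


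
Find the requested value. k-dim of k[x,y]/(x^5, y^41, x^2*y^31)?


k[x,y]/I, I = (x^5, y^41, x^2*y^31)
Rect: 5x41=205. Corner: (5-2)x(41-31)=30.
dim = 205-30 = 175


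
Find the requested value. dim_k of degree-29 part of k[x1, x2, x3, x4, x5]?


C(d+n-1,n-1)=C(33,4)=40920


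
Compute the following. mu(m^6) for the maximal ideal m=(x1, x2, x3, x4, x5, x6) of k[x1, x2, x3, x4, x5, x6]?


Graded Nakayama: mu(m^d) = dim_k (m^d/m^(d+1)) = #degree-6 monomials in 6 vars
C(n+d-1,d)=C(11,6)=462


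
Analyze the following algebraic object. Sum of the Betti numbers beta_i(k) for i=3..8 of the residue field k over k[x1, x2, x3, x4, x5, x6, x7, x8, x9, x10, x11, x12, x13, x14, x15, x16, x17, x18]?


Koszul resolution: beta_i(k)=C(n,i), n=18
C(18,3)=816, C(18,4)=3060, C(18,5)=8568, C(18,6)=18564, C(18,7)=31824, C(18,8)=43758
Sum=106590


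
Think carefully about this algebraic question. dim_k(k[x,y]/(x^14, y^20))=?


Basis: x^i*y^j, i<14, j<20
14*20=280


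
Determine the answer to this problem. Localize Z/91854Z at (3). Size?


3-primary part: 91854=3^8*14
Size=3^8=6561


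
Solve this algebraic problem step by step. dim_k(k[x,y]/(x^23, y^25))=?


Basis: x^i*y^j, i<23, j<25
23*25=575


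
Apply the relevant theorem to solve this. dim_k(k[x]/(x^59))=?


Basis: 1,x,...,x^58
dim=59


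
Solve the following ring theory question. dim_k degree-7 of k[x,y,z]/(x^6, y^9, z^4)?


Need i<6, j<9, k<4 with i+j+k=7.
For each i, j ranges over max(0,7-i-3)..min(8,7-i):
  i=0: j in [4,7] -> 4
  i=1: j in [3,6] -> 4
  i=2: j in [2,5] -> 4
  i=3: j in [1,4] -> 4
  i=4: j in [0,3] -> 4
  i=5: j in [0,2] -> 3
H(7) = 4+4+4+4+4+3 = 23


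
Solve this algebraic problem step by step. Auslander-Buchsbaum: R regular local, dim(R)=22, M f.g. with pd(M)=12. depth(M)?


pd+depth=depth(R)=22
depth=22-12=10


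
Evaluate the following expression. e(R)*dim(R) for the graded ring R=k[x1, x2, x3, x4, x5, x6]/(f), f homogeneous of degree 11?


e(R)=deg(f)=11, dim(R)=6-1=5
e*dim=11*5=55


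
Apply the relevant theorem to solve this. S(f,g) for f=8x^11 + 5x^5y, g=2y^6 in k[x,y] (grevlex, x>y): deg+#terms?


LT(f)=8x^11, LT(g)=2y^6
lcm(LM)=x^11y^6
S(f,g) (scaled by 16 to clear denominators) = 2y^6*f - 8x^11*g = 10x^5y^7
1 terms, deg 12.
12+1=13


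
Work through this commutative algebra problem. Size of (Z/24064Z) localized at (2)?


2-primary part: 24064=2^9*47
Size=2^9=512


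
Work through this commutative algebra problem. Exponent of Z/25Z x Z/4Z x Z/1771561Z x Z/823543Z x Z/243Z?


Exponent = lcm of the cyclic orders; pairwise coprime => product.
5^2*2^2*11^6*7^7*3^5=25*4*1771561*823543*243=35452646853138900


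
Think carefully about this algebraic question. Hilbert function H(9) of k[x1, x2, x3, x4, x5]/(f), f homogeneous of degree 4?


C(13,4)-C(9,4)=715-126=589


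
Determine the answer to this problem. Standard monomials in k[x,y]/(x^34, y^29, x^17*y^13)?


k[x,y]/I, I = (x^34, y^29, x^17*y^13)
Rect: 34x29=986. Corner: (34-17)x(29-13)=272.
dim = 986-272 = 714


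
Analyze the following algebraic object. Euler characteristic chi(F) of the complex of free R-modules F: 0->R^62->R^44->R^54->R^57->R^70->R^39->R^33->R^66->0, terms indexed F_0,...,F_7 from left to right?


chi = sum (-1)^i * rank:
(-1)^0*62=62
(-1)^1*44=-44
(-1)^2*54=54
(-1)^3*57=-57
(-1)^4*70=70
(-1)^5*39=-39
(-1)^6*33=33
(-1)^7*66=-66
chi=13


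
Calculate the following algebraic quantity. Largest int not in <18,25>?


gcd(18,25)=1 => F=ab-a-b=18*25-18-25=450-43=407


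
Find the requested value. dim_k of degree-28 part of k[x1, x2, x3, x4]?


C(d+n-1,n-1)=C(31,3)=4495


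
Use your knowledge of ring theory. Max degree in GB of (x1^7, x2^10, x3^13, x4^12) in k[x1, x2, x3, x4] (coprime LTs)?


Pure powers, coprime LTs => already GB.
Degrees: 7, 10, 13, 12
Max=13


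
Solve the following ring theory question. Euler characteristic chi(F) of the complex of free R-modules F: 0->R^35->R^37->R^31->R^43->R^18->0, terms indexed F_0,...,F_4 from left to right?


chi = sum (-1)^i * rank:
(-1)^0*35=35
(-1)^1*37=-37
(-1)^2*31=31
(-1)^3*43=-43
(-1)^4*18=18
chi=4


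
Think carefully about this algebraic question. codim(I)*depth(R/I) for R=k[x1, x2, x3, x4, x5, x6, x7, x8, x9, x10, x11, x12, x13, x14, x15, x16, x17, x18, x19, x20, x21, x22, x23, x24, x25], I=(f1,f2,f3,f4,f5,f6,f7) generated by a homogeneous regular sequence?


codim=7, depth=dim(R/I)=25-7=18
Product=7*18=126


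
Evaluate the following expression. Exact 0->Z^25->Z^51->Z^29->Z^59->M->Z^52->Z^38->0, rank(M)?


Alt sum=0:
(-1)^0*25 + (-1)^1*51 + (-1)^2*29 + (-1)^3*59 + (-1)^4*? + (-1)^5*52 + (-1)^6*38=0
rank(M)=70


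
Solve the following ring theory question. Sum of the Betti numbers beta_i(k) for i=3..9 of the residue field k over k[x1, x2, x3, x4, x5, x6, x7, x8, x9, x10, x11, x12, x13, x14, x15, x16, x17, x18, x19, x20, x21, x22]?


Koszul resolution: beta_i(k)=C(n,i), n=22
C(22,3)=1540, C(22,4)=7315, C(22,5)=26334, C(22,6)=74613, C(22,7)=170544, C(22,8)=319770, C(22,9)=497420
Sum=1097536


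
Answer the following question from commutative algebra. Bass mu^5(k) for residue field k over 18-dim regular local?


C(n,i)=C(18,5)=8568


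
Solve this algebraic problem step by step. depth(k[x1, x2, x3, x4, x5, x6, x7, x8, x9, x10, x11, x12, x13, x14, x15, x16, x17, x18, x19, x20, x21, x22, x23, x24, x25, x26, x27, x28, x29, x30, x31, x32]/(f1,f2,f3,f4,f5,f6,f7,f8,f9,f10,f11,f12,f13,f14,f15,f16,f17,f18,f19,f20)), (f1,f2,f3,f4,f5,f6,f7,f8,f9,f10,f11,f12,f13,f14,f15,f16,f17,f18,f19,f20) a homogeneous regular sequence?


depth(R)=32
depth(R/I)=32-20=12


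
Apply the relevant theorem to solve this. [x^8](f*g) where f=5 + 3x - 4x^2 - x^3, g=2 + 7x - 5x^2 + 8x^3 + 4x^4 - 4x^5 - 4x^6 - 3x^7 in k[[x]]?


[x^8] = sum a_i*b_j, i+j=8
  3*-3=-9
  -4*-4=16
  -1*-4=4
Sum=11


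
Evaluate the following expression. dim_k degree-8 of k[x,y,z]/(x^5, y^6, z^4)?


Need i<5, j<6, k<4 with i+j+k=8.
For each i, j ranges over max(0,8-i-3)..min(5,8-i):
  i=0: j in [5,5] -> 1
  i=1: j in [4,5] -> 2
  i=2: j in [3,5] -> 3
  i=3: j in [2,5] -> 4
  i=4: j in [1,4] -> 4
H(8) = 1+2+3+4+4 = 14


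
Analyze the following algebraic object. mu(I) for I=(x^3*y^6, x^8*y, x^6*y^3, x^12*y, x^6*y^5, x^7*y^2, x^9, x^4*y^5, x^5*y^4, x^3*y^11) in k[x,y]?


Remove redundant (divisible by others).
x^6*y^5 redundant.
x^12*y redundant.
x^3*y^11 redundant.
Min: x^9, x^8*y, x^7*y^2, x^6*y^3, x^5*y^4, x^4*y^5, x^3*y^6
Count=7


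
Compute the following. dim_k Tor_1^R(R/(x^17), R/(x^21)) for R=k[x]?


Tor_1(R/I,R/J)=(I cap J)/IJ=(x^21)/(x^38)
dim=38-21=min(17,21)=17


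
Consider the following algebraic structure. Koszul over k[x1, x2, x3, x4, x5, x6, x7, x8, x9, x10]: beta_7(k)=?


C(n,i)=C(10,7)=120


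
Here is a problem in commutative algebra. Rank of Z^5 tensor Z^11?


rank(M(x)N) = rank(M)*rank(N)
5*11 = 55


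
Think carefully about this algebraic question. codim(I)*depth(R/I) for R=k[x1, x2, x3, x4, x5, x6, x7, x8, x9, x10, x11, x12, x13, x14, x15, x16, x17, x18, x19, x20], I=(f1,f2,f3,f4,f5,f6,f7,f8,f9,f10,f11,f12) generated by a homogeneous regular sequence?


codim=12, depth=dim(R/I)=20-12=8
Product=12*8=96


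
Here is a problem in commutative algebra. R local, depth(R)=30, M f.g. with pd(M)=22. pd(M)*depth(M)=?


pd+depth=30
depth=30-22=8
pd*depth=22*8=176


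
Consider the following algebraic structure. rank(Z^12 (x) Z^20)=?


rank(M(x)N) = rank(M)*rank(N)
12*20 = 240


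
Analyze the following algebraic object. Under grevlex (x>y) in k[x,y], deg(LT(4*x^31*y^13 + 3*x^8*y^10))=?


LT: 4*x^31*y^13
deg_x=31, deg_y=13
Total=31+13=44


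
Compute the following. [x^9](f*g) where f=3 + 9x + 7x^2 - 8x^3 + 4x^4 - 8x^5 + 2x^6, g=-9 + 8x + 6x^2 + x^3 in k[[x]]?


[x^9] = sum a_i*b_j, i+j=9
  2*1=2
Sum=2


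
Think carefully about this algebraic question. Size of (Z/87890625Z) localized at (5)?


5-primary part: 87890625=5^10*9
Size=5^10=9765625


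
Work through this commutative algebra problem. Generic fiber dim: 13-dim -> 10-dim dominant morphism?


dim(fiber)=dim(X)-dim(Y)=13-10=3


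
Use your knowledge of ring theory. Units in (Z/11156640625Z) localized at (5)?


Local ring = Z/390625Z.
phi(390625) = 5^7*(5-1) = 312500


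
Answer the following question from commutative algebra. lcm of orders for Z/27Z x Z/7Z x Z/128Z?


Exponent = lcm of the cyclic orders; pairwise coprime => product.
3^3*7^1*2^7=27*7*128=24192


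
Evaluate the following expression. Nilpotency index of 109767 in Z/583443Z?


109767^k mod 583443:
k=1: 109767
k=2: 112896
k=3: 509355
k=4: 194481
k=5: 0
First zero at k = 5


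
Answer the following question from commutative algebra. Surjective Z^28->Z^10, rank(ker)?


rank(ker) = 28-10 = 18


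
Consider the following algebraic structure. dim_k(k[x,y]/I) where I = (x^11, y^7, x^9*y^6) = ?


k[x,y]/I, I = (x^11, y^7, x^9*y^6)
Rect: 11x7=77. Corner: (11-9)x(7-6)=2.
dim = 77-2 = 75


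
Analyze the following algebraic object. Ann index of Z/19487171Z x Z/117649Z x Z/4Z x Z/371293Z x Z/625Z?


Exponent = lcm of the cyclic orders; pairwise coprime => product.
11^7*7^6*2^2*13^5*5^4=19487171*117649*4*371293*625=2128108696185589617500


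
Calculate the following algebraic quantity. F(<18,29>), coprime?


gcd(18,29)=1 => F=ab-a-b=18*29-18-29=522-47=475


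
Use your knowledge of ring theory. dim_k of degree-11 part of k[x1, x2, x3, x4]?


C(d+n-1,n-1)=C(14,3)=364


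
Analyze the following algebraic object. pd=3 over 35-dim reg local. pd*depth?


pd+depth=35
depth=35-3=32
pd*depth=3*32=96


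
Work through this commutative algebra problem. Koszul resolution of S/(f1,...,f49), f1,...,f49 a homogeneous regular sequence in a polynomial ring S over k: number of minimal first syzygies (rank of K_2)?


Regular sequence => Koszul complex is the minimal free resolution.
Syz_1 minimally generated by Koszul relations f_i*e_j - f_j*e_i (i<j): mu(Syz_1) = beta_2 = C(m,2) = m(m-1)/2
m=49
49*48/2 = 1176


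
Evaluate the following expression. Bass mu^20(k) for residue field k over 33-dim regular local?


C(n,i)=C(33,20)=573166440


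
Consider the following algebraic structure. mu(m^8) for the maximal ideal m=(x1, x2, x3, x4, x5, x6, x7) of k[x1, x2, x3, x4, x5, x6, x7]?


Graded Nakayama: mu(m^d) = dim_k (m^d/m^(d+1)) = #degree-8 monomials in 7 vars
C(n+d-1,d)=C(14,8)=3003


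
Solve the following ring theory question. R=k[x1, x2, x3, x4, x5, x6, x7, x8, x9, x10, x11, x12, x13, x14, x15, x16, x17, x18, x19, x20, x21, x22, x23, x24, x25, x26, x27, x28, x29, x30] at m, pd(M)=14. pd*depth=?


pd+depth=30
depth=30-14=16
pd*depth=14*16=224


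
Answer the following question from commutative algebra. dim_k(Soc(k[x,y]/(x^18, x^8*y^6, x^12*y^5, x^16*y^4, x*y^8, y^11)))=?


Socle = ann(m) = span of standard monomials u with x*u, y*u in I (staircase corners).
Minimal generators: x^18, x^16*y^4, x^12*y^5, x^8*y^6, x*y^8, y^11
Corners: y^10, x^7y^7, x^11y^5, x^15y^4, x^17y^3
Socle dim=5


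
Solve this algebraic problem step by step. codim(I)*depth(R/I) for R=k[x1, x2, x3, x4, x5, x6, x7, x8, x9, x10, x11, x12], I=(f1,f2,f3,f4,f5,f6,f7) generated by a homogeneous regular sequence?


codim=7, depth=dim(R/I)=12-7=5
Product=7*5=35


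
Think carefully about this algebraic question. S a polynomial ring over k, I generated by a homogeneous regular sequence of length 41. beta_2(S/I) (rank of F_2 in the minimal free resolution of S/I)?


Regular sequence => Koszul complex is the minimal free resolution.
Syz_1 minimally generated by Koszul relations f_i*e_j - f_j*e_i (i<j): mu(Syz_1) = beta_2 = C(m,2) = m(m-1)/2
m=41
41*40/2 = 820


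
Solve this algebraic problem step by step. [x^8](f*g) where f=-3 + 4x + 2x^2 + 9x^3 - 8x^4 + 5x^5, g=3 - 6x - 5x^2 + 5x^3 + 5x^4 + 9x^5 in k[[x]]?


[x^8] = sum a_i*b_j, i+j=8
  9*9=81
  -8*5=-40
  5*5=25
Sum=66


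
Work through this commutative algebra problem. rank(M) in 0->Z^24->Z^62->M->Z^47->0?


Alt sum=0:
(-1)^0*24 + (-1)^1*62 + (-1)^2*? + (-1)^3*47=0
rank(M)=85


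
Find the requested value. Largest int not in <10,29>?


gcd(10,29)=1 => F=ab-a-b=10*29-10-29=290-39=251


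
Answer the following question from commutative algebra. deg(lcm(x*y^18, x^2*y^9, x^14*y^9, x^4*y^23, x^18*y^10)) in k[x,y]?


lcm = componentwise max:
x: max(1,2,14,4,18)=18
y: max(18,9,9,23,10)=23
Total=18+23=41


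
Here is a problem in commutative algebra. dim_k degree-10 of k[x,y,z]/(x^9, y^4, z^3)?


Need i<9, j<4, k<3 with i+j+k=10.
For each i, j ranges over max(0,10-i-2)..min(3,10-i):
  i=0: j in [8,3] -> 0
  i=1: j in [7,3] -> 0
  i=2: j in [6,3] -> 0
  i=3: j in [5,3] -> 0
  i=4: j in [4,3] -> 0
  i=5: j in [3,3] -> 1
  i=6: j in [2,3] -> 2
  i=7: j in [1,3] -> 3
  i=8: j in [0,2] -> 3
H(10) = 0+0+0+0+0+1+2+3+3 = 9


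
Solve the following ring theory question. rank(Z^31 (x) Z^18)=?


rank(M(x)N) = rank(M)*rank(N)
31*18 = 558


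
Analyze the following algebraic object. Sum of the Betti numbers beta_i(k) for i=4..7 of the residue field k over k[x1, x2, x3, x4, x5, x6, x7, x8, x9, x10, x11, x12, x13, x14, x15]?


Koszul resolution: beta_i(k)=C(n,i), n=15
C(15,4)=1365, C(15,5)=3003, C(15,6)=5005, C(15,7)=6435
Sum=15808


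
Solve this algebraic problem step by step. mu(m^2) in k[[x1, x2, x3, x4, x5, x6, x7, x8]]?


C(n+d-1,d)=C(9,2)=36


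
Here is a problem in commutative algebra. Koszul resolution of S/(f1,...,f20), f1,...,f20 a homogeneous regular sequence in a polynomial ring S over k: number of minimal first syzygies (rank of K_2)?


Regular sequence => Koszul complex is the minimal free resolution.
Syz_1 minimally generated by Koszul relations f_i*e_j - f_j*e_i (i<j): mu(Syz_1) = beta_2 = C(m,2) = m(m-1)/2
m=20
20*19/2 = 190


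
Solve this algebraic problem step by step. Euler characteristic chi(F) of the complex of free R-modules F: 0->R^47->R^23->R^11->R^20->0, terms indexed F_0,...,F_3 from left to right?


chi = sum (-1)^i * rank:
(-1)^0*47=47
(-1)^1*23=-23
(-1)^2*11=11
(-1)^3*20=-20
chi=15


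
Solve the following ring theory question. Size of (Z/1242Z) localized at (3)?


3-primary part: 1242=3^3*46
Size=3^3=27


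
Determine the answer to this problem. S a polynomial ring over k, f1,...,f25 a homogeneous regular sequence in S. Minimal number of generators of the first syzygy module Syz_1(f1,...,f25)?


Regular sequence => Koszul complex is the minimal free resolution.
Syz_1 minimally generated by Koszul relations f_i*e_j - f_j*e_i (i<j): mu(Syz_1) = beta_2 = C(m,2) = m(m-1)/2
m=25
25*24/2 = 300


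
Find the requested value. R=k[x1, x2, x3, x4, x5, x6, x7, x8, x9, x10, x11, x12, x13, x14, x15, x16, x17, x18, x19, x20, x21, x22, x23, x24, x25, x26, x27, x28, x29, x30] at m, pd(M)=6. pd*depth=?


pd+depth=30
depth=30-6=24
pd*depth=6*24=144


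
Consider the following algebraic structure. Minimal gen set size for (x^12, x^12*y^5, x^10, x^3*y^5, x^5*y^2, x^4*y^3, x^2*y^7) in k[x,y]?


Remove redundant (divisible by others).
x^12 redundant.
x^12*y^5 redundant.
Min: x^10, x^5*y^2, x^4*y^3, x^3*y^5, x^2*y^7
Count=5


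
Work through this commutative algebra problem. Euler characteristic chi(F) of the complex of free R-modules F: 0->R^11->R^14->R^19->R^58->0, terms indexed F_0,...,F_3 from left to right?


chi = sum (-1)^i * rank:
(-1)^0*11=11
(-1)^1*14=-14
(-1)^2*19=19
(-1)^3*58=-58
chi=-42


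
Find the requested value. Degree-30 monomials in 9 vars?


C(d+n-1,n-1)=C(38,8)=48903492


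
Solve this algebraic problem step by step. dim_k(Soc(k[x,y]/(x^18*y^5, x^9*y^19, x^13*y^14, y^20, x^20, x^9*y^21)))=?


Socle = ann(m) = span of standard monomials u with x*u, y*u in I (staircase corners).
Redundant generators: x^9*y^21
Minimal generators: x^20, x^18*y^5, x^13*y^14, x^9*y^19, y^20
Corners: x^8y^19, x^12y^18, x^17y^13, x^19y^4
Socle dim=4


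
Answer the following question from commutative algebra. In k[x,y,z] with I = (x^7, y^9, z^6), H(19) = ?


Need i<7, j<9, k<6 with i+j+k=19.
For each i, j ranges over max(0,19-i-5)..min(8,19-i):
  i=0: j in [14,8] -> 0
  i=1: j in [13,8] -> 0
  i=2: j in [12,8] -> 0
  i=3: j in [11,8] -> 0
  i=4: j in [10,8] -> 0
  i=5: j in [9,8] -> 0
  i=6: j in [8,8] -> 1
H(19) = 0+0+0+0+0+0+1 = 1


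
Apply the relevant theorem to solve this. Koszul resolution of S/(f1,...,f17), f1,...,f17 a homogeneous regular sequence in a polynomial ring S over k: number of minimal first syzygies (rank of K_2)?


Regular sequence => Koszul complex is the minimal free resolution.
Syz_1 minimally generated by Koszul relations f_i*e_j - f_j*e_i (i<j): mu(Syz_1) = beta_2 = C(m,2) = m(m-1)/2
m=17
17*16/2 = 136


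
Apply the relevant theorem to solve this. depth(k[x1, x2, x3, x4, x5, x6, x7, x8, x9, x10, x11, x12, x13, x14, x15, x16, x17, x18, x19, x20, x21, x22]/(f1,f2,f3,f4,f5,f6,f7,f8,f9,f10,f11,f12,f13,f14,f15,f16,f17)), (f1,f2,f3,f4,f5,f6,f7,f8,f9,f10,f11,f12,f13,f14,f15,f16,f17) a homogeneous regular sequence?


depth(R)=22
depth(R/I)=22-17=5


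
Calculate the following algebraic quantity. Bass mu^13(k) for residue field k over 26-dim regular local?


C(n,i)=C(26,13)=10400600


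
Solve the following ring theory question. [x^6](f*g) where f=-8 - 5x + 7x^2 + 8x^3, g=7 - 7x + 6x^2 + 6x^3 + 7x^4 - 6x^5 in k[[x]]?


[x^6] = sum a_i*b_j, i+j=6
  -5*-6=30
  7*7=49
  8*6=48
Sum=127


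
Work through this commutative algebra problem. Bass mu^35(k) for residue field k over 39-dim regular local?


C(n,i)=C(39,35)=82251


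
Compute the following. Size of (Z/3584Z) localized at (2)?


2-primary part: 3584=2^9*7
Size=2^9=512


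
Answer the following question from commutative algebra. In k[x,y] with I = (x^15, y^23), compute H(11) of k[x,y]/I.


k[x,y], I = (x^15, y^23), d = 11
Need i < 15 and d-i < 23.
Range: 0 <= i <= 11.
H(11) = 12


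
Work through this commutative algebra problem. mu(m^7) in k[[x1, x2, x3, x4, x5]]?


C(n+d-1,d)=C(11,7)=330


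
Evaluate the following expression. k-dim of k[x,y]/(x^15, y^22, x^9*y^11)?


k[x,y]/I, I = (x^15, y^22, x^9*y^11)
Rect: 15x22=330. Corner: (15-9)x(22-11)=66.
dim = 330-66 = 264


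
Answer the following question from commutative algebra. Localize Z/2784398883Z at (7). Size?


7-primary part: 2784398883=7^9*69
Size=7^9=40353607


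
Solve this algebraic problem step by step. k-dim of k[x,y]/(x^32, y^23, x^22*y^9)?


k[x,y]/I, I = (x^32, y^23, x^22*y^9)
Rect: 32x23=736. Corner: (32-22)x(23-9)=140.
dim = 736-140 = 596


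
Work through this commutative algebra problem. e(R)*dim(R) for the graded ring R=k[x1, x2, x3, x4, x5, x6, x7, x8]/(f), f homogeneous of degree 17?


e(R)=deg(f)=17, dim(R)=8-1=7
e*dim=17*7=119


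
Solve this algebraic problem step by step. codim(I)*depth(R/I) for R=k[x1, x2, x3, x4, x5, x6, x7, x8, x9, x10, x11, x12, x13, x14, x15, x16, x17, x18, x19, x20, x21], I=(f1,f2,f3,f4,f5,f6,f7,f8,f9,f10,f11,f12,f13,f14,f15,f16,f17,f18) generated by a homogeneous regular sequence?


codim=18, depth=dim(R/I)=21-18=3
Product=18*3=54


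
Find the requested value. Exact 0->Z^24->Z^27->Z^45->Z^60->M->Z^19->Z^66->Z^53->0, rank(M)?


Alt sum=0:
(-1)^0*24 + (-1)^1*27 + (-1)^2*45 + (-1)^3*60 + (-1)^4*? + (-1)^5*19 + (-1)^6*66 + (-1)^7*53=0
rank(M)=24


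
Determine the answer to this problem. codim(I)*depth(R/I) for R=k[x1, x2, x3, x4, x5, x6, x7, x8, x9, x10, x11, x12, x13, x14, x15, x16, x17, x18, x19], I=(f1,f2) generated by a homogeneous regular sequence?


codim=2, depth=dim(R/I)=19-2=17
Product=2*17=34


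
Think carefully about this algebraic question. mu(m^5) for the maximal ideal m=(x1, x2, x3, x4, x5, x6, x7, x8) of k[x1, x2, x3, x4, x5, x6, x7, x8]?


Graded Nakayama: mu(m^d) = dim_k (m^d/m^(d+1)) = #degree-5 monomials in 8 vars
C(n+d-1,d)=C(12,5)=792


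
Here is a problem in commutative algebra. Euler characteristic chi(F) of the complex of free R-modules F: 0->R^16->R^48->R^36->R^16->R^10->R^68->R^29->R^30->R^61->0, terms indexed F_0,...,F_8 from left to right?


chi = sum (-1)^i * rank:
(-1)^0*16=16
(-1)^1*48=-48
(-1)^2*36=36
(-1)^3*16=-16
(-1)^4*10=10
(-1)^5*68=-68
(-1)^6*29=29
(-1)^7*30=-30
(-1)^8*61=61
chi=-10


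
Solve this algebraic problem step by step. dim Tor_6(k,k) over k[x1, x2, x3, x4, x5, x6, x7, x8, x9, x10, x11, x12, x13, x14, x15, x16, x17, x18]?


Koszul: C(n,i)=C(18,6)=18564


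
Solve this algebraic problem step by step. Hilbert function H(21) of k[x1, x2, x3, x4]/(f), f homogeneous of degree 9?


C(24,3)-C(15,3)=2024-455=1569


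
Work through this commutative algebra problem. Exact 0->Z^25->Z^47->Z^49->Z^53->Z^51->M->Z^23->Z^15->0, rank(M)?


Alt sum=0:
(-1)^0*25 + (-1)^1*47 + (-1)^2*49 + (-1)^3*53 + (-1)^4*51 + (-1)^5*? + (-1)^6*23 + (-1)^7*15=0
rank(M)=33


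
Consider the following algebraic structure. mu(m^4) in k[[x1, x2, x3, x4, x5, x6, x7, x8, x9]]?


C(n+d-1,d)=C(12,4)=495


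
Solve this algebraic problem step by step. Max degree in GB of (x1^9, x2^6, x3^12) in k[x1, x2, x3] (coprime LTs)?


Pure powers, coprime LTs => already GB.
Degrees: 9, 6, 12
Max=12


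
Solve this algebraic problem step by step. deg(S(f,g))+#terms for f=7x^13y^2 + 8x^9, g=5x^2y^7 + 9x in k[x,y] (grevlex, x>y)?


LT(f)=7x^13y^2, LT(g)=5x^2y^7
lcm(LM)=x^13y^7
S(f,g) (scaled by 35 to clear denominators) = 5y^5*f - 7x^11*g = 40x^9y^5 - 63x^12
2 terms, deg 14.
14+2=16


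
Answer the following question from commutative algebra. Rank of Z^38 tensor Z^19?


rank(M(x)N) = rank(M)*rank(N)
38*19 = 722


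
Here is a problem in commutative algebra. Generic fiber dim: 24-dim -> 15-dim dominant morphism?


dim(fiber)=dim(X)-dim(Y)=24-15=9


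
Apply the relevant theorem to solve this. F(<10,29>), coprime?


gcd(10,29)=1 => F=ab-a-b=10*29-10-29=290-39=251


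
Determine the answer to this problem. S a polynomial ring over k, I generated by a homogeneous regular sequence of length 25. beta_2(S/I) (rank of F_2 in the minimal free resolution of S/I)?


Regular sequence => Koszul complex is the minimal free resolution.
Syz_1 minimally generated by Koszul relations f_i*e_j - f_j*e_i (i<j): mu(Syz_1) = beta_2 = C(m,2) = m(m-1)/2
m=25
25*24/2 = 300


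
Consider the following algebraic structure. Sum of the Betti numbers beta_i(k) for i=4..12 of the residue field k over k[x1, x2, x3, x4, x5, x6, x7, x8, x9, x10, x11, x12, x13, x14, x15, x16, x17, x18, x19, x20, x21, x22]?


Koszul resolution: beta_i(k)=C(n,i), n=22
C(22,4)=7315, C(22,5)=26334, C(22,6)=74613, C(22,7)=170544, C(22,8)=319770, C(22,9)=497420, C(22,10)=646646, C(22,11)=705432, C(22,12)=646646
Sum=3094720


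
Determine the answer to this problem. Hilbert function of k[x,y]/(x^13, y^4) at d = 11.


k[x,y], I = (x^13, y^4), d = 11
Need i < 13 and d-i < 4.
Range: 8 <= i <= 11.
H(11) = 4


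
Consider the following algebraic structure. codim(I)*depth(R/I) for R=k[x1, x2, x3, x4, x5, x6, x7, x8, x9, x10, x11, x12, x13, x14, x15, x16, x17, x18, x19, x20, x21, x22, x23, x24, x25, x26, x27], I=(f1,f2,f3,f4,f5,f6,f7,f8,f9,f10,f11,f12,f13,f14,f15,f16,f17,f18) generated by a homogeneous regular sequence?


codim=18, depth=dim(R/I)=27-18=9
Product=18*9=162


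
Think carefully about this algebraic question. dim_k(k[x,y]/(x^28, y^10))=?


Basis: x^i*y^j, i<28, j<10
28*10=280


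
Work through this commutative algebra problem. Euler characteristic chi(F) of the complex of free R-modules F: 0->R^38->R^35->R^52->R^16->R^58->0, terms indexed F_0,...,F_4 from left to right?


chi = sum (-1)^i * rank:
(-1)^0*38=38
(-1)^1*35=-35
(-1)^2*52=52
(-1)^3*16=-16
(-1)^4*58=58
chi=97


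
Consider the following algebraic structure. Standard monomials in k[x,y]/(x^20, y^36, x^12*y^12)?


k[x,y]/I, I = (x^20, y^36, x^12*y^12)
Rect: 20x36=720. Corner: (20-12)x(36-12)=192.
dim = 720-192 = 528


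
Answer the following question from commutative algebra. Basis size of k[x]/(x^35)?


Basis: 1,x,...,x^34
dim=35


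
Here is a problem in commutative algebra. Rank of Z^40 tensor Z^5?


rank(M(x)N) = rank(M)*rank(N)
40*5 = 200


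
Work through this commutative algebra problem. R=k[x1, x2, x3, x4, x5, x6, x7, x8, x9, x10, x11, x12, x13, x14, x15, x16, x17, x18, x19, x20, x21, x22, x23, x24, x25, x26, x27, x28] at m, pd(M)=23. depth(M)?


pd+depth=depth(R)=28
depth=28-23=5


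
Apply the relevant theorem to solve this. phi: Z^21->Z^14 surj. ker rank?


rank(ker) = 21-14 = 7


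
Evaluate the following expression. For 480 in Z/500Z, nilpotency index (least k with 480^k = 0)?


480^k mod 500:
k=1: 480
k=2: 400
k=3: 0
First zero at k = 3


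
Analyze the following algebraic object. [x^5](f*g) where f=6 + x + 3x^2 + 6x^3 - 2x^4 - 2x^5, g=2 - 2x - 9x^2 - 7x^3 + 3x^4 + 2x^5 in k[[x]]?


[x^5] = sum a_i*b_j, i+j=5
  6*2=12
  1*3=3
  3*-7=-21
  6*-9=-54
  -2*-2=4
  -2*2=-4
Sum=-60


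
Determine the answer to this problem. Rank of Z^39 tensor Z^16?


rank(M(x)N) = rank(M)*rank(N)
39*16 = 624


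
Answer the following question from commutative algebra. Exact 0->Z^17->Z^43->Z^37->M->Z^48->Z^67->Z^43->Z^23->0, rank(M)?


Alt sum=0:
(-1)^0*17 + (-1)^1*43 + (-1)^2*37 + (-1)^3*? + (-1)^4*48 + (-1)^5*67 + (-1)^6*43 + (-1)^7*23=0
rank(M)=12


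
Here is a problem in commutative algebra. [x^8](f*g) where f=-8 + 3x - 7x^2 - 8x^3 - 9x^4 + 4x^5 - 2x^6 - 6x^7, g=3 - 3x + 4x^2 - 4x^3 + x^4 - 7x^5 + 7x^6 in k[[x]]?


[x^8] = sum a_i*b_j, i+j=8
  -7*7=-49
  -8*-7=56
  -9*1=-9
  4*-4=-16
  -2*4=-8
  -6*-3=18
Sum=-8


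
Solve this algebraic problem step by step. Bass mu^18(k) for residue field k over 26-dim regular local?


C(n,i)=C(26,18)=1562275


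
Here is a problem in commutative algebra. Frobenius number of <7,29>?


gcd(7,29)=1 => F=ab-a-b=7*29-7-29=203-36=167


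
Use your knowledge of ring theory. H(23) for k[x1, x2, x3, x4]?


C(d+n-1,n-1)=C(26,3)=2600


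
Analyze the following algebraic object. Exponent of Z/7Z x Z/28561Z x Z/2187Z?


Exponent = lcm of the cyclic orders; pairwise coprime => product.
7^1*13^4*3^7=7*28561*2187=437240349


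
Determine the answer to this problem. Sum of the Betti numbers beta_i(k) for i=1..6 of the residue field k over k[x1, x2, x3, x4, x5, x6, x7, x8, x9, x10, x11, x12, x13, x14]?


Koszul resolution: beta_i(k)=C(n,i), n=14
C(14,1)=14, C(14,2)=91, C(14,3)=364, C(14,4)=1001, C(14,5)=2002, C(14,6)=3003
Sum=6475


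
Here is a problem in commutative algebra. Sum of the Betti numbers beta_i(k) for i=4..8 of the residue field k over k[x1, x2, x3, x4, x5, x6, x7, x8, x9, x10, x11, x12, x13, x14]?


Koszul resolution: beta_i(k)=C(n,i), n=14
C(14,4)=1001, C(14,5)=2002, C(14,6)=3003, C(14,7)=3432, C(14,8)=3003
Sum=12441


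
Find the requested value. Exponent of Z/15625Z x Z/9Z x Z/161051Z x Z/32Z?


Exponent = lcm of the cyclic orders; pairwise coprime => product.
5^6*3^2*11^5*2^5=15625*9*161051*32=724729500000


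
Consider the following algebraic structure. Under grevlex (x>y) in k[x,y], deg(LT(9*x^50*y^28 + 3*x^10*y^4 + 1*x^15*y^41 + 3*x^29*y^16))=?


LT: 9*x^50*y^28
deg_x=50, deg_y=28
Total=50+28=78


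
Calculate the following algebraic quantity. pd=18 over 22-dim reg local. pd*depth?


pd+depth=22
depth=22-18=4
pd*depth=18*4=72


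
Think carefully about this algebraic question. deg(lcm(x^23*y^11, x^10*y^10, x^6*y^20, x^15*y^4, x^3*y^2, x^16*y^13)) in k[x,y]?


lcm = componentwise max:
x: max(23,10,6,15,3,16)=23
y: max(11,10,20,4,2,13)=20
Total=23+20=43


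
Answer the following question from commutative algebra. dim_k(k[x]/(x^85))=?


Basis: 1,x,...,x^84
dim=85


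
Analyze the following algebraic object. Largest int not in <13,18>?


gcd(13,18)=1 => F=ab-a-b=13*18-13-18=234-31=203


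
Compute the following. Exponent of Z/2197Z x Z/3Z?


Exponent = lcm of the cyclic orders; pairwise coprime => product.
13^3*3^1=2197*3=6591


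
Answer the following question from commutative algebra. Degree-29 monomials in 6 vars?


C(d+n-1,n-1)=C(34,5)=278256


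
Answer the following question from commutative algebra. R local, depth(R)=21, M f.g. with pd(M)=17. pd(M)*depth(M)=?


pd+depth=21
depth=21-17=4
pd*depth=17*4=68


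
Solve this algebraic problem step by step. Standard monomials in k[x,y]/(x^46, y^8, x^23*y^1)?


k[x,y]/I, I = (x^46, y^8, x^23*y^1)
Rect: 46x8=368. Corner: (46-23)x(8-1)=161.
dim = 368-161 = 207


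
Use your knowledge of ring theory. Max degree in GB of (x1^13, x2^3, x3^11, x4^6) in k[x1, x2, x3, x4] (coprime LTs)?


Pure powers, coprime LTs => already GB.
Degrees: 13, 3, 11, 6
Max=13


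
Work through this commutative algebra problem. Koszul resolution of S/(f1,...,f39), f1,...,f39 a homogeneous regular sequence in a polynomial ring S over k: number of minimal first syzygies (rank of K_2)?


Regular sequence => Koszul complex is the minimal free resolution.
Syz_1 minimally generated by Koszul relations f_i*e_j - f_j*e_i (i<j): mu(Syz_1) = beta_2 = C(m,2) = m(m-1)/2
m=39
39*38/2 = 741


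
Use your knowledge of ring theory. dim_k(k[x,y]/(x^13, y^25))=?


Basis: x^i*y^j, i<13, j<25
13*25=325


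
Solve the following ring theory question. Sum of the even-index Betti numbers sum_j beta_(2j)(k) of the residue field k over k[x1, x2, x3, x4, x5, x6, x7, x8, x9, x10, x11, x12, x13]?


Koszul resolution: beta_i(k)=C(n,i), n=13
sum_even C(13,i) = 2^(n-1) = 2^12 = 4096


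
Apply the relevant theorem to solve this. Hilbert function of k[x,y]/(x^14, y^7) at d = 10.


k[x,y], I = (x^14, y^7), d = 10
Need i < 14 and d-i < 7.
Range: 4 <= i <= 10.
H(10) = 7


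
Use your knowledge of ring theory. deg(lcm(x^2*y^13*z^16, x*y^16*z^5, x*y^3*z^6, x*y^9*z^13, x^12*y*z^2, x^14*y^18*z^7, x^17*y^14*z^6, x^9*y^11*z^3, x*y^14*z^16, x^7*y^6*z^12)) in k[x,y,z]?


lcm = componentwise max:
x: max(2,1,1,1,12,14,17,9,1,7)=17
y: max(13,16,3,9,1,18,14,11,14,6)=18
z: max(16,5,6,13,2,7,6,3,16,12)=16
Total=17+18+16=51


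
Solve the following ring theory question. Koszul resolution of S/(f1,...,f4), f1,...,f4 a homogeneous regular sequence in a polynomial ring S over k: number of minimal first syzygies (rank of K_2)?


Regular sequence => Koszul complex is the minimal free resolution.
Syz_1 minimally generated by Koszul relations f_i*e_j - f_j*e_i (i<j): mu(Syz_1) = beta_2 = C(m,2) = m(m-1)/2
m=4
4*3/2 = 6


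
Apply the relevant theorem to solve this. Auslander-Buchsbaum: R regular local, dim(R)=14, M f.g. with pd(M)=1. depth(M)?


pd+depth=depth(R)=14
depth=14-1=13


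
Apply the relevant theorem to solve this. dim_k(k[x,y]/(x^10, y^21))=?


Basis: x^i*y^j, i<10, j<21
10*21=210


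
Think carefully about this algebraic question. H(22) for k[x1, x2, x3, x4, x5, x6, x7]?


C(d+n-1,n-1)=C(28,6)=376740


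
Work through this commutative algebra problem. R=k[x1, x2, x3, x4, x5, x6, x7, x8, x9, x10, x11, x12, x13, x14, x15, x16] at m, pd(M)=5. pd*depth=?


pd+depth=16
depth=16-5=11
pd*depth=5*11=55


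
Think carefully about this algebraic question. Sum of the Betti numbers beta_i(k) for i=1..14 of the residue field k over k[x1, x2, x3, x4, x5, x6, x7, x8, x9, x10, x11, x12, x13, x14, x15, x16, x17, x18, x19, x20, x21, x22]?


Koszul resolution: beta_i(k)=C(n,i), n=22
C(22,1)=22, C(22,2)=231, C(22,3)=1540, C(22,4)=7315, C(22,5)=26334, C(22,6)=74613, C(22,7)=170544, C(22,8)=319770, C(22,9)=497420, C(22,10)=646646, C(22,11)=705432, C(22,12)=646646, C(22,13)=497420, C(22,14)=319770
Sum=3913703


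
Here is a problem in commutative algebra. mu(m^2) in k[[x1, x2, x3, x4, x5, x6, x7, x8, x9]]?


C(n+d-1,d)=C(10,2)=45


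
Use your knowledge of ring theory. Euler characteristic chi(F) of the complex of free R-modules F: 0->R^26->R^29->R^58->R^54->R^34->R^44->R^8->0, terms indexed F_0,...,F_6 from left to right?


chi = sum (-1)^i * rank:
(-1)^0*26=26
(-1)^1*29=-29
(-1)^2*58=58
(-1)^3*54=-54
(-1)^4*34=34
(-1)^5*44=-44
(-1)^6*8=8
chi=-1


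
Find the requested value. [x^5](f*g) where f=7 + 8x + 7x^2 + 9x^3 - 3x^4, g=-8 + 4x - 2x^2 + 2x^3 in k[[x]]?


[x^5] = sum a_i*b_j, i+j=5
  7*2=14
  9*-2=-18
  -3*4=-12
Sum=-16


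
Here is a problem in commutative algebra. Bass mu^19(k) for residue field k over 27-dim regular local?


C(n,i)=C(27,19)=2220075


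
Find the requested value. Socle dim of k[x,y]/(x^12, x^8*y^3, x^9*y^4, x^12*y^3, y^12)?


Socle = ann(m) = span of standard monomials u with x*u, y*u in I (staircase corners).
Redundant generators: x^12*y^3, x^9*y^4
Minimal generators: x^12, x^8*y^3, y^12
Corners: x^7y^11, x^11y^2
Socle dim=2


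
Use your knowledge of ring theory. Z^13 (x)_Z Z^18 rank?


rank(M(x)N) = rank(M)*rank(N)
13*18 = 234


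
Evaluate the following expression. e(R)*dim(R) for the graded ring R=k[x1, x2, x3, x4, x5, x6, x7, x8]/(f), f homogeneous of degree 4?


e(R)=deg(f)=4, dim(R)=8-1=7
e*dim=4*7=28


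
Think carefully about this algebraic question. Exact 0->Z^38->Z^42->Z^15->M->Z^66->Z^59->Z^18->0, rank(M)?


Alt sum=0:
(-1)^0*38 + (-1)^1*42 + (-1)^2*15 + (-1)^3*? + (-1)^4*66 + (-1)^5*59 + (-1)^6*18=0
rank(M)=36


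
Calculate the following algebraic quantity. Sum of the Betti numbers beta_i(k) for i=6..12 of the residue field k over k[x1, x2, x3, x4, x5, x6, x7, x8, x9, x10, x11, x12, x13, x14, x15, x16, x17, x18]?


Koszul resolution: beta_i(k)=C(n,i), n=18
C(18,6)=18564, C(18,7)=31824, C(18,8)=43758, C(18,9)=48620, C(18,10)=43758, C(18,11)=31824, C(18,12)=18564
Sum=236912


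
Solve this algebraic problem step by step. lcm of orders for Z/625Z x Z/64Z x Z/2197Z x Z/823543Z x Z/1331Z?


Exponent = lcm of the cyclic orders; pairwise coprime => product.
5^4*2^6*13^3*7^7*11^3=625*64*2197*823543*1331=96328408216040000


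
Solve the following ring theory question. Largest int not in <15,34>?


gcd(15,34)=1 => F=ab-a-b=15*34-15-34=510-49=461


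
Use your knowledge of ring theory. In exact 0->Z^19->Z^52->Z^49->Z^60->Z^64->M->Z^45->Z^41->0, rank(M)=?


Alt sum=0:
(-1)^0*19 + (-1)^1*52 + (-1)^2*49 + (-1)^3*60 + (-1)^4*64 + (-1)^5*? + (-1)^6*45 + (-1)^7*41=0
rank(M)=24


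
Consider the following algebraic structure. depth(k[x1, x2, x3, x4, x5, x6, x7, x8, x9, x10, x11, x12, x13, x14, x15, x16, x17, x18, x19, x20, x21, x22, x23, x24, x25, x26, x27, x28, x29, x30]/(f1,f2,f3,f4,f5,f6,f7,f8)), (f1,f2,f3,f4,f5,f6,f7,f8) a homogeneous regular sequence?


depth(R)=30
depth(R/I)=30-8=22


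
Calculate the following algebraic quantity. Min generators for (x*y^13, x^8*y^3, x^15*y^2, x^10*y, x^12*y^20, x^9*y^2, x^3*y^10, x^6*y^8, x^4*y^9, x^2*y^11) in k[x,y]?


Remove redundant (divisible by others).
x^12*y^20 redundant.
x^15*y^2 redundant.
Min: x^10*y, x^9*y^2, x^8*y^3, x^6*y^8, x^4*y^9, x^3*y^10, x^2*y^11, x*y^13
Count=8


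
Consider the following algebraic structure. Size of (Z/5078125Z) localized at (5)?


5-primary part: 5078125=5^8*13
Size=5^8=390625


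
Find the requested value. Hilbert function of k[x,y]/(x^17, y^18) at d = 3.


k[x,y], I = (x^17, y^18), d = 3
Need i < 17 and d-i < 18.
Range: 0 <= i <= 3.
H(3) = 4


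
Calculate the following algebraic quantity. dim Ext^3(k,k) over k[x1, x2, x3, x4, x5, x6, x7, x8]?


C(n,i)=C(8,3)=56


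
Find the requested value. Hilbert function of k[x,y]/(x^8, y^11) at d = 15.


k[x,y], I = (x^8, y^11), d = 15
Need i < 8 and d-i < 11.
Range: 5 <= i <= 7.
H(15) = 3


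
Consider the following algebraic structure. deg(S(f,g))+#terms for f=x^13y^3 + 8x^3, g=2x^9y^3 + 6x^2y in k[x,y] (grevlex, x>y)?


LT(f)=x^13y^3, LT(g)=2x^9y^3
lcm(LM)=x^13y^3
S(f,g) (scaled by 2 to clear denominators) = 2*f - x^4*g = -6x^6y + 16x^3
2 terms, deg 7.
7+2=9


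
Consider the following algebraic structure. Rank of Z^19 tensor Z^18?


rank(M(x)N) = rank(M)*rank(N)
19*18 = 342
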